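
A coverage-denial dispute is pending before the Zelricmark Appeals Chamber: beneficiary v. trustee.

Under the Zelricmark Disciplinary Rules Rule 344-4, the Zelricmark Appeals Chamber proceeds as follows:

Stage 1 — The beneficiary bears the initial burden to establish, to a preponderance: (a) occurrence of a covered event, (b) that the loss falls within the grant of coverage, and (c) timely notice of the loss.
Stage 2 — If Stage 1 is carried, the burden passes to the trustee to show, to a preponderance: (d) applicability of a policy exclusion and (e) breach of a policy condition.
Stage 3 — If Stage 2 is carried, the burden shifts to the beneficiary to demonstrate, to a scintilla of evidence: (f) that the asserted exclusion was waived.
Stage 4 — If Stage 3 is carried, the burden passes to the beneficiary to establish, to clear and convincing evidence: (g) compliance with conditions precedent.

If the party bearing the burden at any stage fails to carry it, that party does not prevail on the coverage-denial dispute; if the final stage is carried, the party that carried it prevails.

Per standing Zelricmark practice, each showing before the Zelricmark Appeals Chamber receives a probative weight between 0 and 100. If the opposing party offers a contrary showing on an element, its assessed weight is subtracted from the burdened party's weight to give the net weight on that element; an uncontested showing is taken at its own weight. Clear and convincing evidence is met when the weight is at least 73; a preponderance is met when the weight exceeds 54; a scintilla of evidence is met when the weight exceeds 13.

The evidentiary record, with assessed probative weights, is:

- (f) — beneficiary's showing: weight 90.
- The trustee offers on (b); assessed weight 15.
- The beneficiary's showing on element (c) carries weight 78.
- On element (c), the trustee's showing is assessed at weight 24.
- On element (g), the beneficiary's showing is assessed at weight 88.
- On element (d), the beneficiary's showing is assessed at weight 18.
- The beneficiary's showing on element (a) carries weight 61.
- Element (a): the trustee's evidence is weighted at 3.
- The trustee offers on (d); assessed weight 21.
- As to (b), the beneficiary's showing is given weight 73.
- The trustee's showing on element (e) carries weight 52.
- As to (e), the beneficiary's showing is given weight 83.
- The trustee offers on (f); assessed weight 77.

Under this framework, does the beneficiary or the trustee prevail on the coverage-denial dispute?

trustee

Stage 1 — burden on beneficiary; standard: a preponderance (weight exceeds 54).
    (a): 61 − 3 = 58 > 54 [met]
    (b): 73 − 15 = 58 > 54 [met]
    (c): 78 − 24 = 54 ≤ 54 [not met]
  Not every element is met, so the beneficiary fails to carry Stage 1.
The analysis ends at Stage 1; the trustee prevails.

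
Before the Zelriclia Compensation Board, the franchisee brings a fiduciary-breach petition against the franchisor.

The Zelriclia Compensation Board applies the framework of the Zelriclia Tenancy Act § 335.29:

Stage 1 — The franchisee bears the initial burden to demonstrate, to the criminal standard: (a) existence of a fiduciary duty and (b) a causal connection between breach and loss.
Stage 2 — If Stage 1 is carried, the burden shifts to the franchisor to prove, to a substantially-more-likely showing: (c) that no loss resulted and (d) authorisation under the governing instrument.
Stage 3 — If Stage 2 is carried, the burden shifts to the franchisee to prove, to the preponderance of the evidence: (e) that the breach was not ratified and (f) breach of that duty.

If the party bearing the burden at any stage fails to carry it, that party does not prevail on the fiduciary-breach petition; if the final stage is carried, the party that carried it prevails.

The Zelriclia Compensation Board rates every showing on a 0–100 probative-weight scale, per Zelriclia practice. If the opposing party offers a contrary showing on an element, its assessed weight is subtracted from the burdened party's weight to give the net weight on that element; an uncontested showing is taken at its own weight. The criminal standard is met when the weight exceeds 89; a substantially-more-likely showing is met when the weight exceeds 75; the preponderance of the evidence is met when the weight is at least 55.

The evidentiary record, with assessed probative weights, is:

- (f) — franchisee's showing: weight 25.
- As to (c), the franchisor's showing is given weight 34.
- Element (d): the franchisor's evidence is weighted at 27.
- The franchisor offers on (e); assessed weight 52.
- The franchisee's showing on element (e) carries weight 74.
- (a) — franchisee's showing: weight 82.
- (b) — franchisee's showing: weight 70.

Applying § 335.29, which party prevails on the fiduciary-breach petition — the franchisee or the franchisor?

Stage 1 — burden on franchisee; standard: the criminal standard (weight exceeds 89).
    (a): 82 ≤ 89 [not met]
    (b): 70 ≤ 89 [not met]
  The franchisee does not carry Stage 1.
The analysis ends at Stage 1; the franchisor prevails.

franchisor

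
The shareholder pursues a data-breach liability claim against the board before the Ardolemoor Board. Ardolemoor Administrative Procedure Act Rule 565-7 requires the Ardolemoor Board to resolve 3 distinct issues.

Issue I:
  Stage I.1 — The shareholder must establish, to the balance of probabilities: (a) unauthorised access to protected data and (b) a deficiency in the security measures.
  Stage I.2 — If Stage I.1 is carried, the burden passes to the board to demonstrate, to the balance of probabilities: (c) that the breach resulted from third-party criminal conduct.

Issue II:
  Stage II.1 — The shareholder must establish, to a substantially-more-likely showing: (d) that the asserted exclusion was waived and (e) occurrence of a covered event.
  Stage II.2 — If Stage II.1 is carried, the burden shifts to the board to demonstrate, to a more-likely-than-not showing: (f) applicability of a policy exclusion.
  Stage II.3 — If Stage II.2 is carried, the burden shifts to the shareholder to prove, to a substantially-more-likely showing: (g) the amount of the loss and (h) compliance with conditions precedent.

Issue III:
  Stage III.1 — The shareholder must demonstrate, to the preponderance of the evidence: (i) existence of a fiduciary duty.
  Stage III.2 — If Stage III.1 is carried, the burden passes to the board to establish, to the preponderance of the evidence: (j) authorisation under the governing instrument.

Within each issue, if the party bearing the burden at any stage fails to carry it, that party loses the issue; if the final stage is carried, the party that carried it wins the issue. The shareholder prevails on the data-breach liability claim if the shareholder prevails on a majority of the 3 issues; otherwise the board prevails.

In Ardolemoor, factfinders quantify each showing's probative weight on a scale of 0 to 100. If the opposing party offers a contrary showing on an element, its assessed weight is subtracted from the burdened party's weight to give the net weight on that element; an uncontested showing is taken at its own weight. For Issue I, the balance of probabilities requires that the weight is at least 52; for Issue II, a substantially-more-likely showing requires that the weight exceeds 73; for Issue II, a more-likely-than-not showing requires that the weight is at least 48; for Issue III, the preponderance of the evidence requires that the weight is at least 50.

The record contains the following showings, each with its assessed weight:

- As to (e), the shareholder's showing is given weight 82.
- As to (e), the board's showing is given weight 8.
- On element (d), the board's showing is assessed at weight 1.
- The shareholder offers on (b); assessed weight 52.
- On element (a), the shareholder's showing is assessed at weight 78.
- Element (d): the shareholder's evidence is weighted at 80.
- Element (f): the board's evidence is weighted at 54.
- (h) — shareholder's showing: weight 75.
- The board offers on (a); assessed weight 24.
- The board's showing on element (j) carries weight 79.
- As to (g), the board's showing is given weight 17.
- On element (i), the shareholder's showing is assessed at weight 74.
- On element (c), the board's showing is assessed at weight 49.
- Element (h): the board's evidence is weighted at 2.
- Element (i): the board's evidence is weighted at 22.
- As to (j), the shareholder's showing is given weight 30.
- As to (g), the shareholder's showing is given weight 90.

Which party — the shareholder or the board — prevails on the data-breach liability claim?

— Issue I —
Stage I.1 — burden on shareholder; standard: the balance of probabilities (weight is at least 52).
    (a): 78 − 24 = 54 ≥ 52 [met]
    (b): 52 ≥ 52 [met]
  All elements met. The burden passes to the board.
Stage I.2 — burden on board; standard: the balance of probabilities (weight is at least 52).
    (c): 49 < 52 [not met]
  Not every element is met, so the board fails to carry Stage I.2.
The analysis ends at Stage I.2; the shareholder prevails on this issue.
— Issue II —
Stage II.1 — burden on shareholder; standard: a substantially-more-likely showing (weight exceeds 73).
    (d): 80 − 1 = 79 > 73 [met]
    (e): 82 − 8 = 74 > 73 [met]
  The shareholder carries Stage II.1; the board now bears the burden.
Stage II.2 — burden on board; standard: a more-likely-than-not showing (weight is at least 48).
    (f): 54 ≥ 48 [met]
  Stage II.2 is satisfied; the onus moves to the shareholder.
Stage II.3 — burden on shareholder; standard: a substantially-more-likely showing (weight exceeds 73).
    (g): 90 − 17 = 73 ≤ 73 [not met]
    (h): 75 − 2 = 73 ≤ 73 [not met]
  Not every element is met, so the shareholder fails to carry Stage II.3.
So the board prevails on this issue.
— Issue III —
Stage III.1 — burden on shareholder; standard: the preponderance of the evidence (weight is at least 50).
    (i): 74 − 22 = 52 ≥ 50 [met]
  The shareholder carries Stage III.1; the board now bears the burden.
Stage III.2 — burden on board; standard: the preponderance of the evidence (weight is at least 50).
    (j): 79 − 30 = 49 < 50 [not met]
  Not every element is met, so the board fails to carry Stage III.2.
The shareholder prevails on this issue.
Per-issue: Issue I → shareholder; Issue II → board; Issue III → shareholder. The shareholder must prevail on a majority of issues; overall, the shareholder prevails.

shareholder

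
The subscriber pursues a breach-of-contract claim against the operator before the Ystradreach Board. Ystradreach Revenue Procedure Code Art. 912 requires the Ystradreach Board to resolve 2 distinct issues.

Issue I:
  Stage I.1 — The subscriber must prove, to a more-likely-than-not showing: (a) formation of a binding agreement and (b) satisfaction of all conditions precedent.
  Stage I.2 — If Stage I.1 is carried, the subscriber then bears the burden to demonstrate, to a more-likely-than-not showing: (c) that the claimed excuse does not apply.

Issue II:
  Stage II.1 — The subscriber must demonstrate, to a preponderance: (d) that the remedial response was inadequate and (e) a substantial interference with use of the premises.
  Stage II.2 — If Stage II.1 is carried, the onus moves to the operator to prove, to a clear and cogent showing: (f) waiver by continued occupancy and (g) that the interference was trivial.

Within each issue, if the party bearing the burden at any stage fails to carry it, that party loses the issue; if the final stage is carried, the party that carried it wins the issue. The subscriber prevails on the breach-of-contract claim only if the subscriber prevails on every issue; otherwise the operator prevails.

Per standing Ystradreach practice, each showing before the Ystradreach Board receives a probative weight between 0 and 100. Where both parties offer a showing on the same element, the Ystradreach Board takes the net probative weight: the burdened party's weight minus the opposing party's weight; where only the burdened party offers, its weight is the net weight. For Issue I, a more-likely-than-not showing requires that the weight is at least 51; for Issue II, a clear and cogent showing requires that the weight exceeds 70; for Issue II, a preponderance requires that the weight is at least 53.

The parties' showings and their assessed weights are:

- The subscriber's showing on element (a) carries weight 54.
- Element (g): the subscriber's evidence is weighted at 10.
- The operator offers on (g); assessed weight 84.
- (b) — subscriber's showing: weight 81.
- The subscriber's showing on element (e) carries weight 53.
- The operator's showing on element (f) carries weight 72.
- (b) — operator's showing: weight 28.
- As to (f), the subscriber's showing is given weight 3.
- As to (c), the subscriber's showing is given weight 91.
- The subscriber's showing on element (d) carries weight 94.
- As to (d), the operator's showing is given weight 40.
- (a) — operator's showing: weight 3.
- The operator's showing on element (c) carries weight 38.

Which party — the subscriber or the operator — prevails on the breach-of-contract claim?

subscriber

— Issue I —
At Stage I.1 the subscriber must meet a more-likely-than-not showing (weight is at least 51): on (a) the weight is 54 less the opposing 3 gives net 51, ≥ 51, so (a) meets the standard; on (b) the weight is 81 less the opposing 28 gives net 53, ≥ 51, so (b) meets the standard.
  All elements met. The subscriber retains the burden for Stage I.2.
At Stage I.2 the subscriber must meet a more-likely-than-not showing (weight is at least 51): on (c) the weight is 91 less the opposing 38 gives net 53, ≥ 51, so (c) meets the standard.
  All elements met at the final stage.
With every stage satisfied, the subscriber prevails on this issue.
— Issue II —
At Stage II.1 the subscriber must meet a preponderance (weight is at least 53): on (d) the weight is 94 less the opposing 40 gives net 54, which does reach 53, so (d) meets the standard; on (e) the weight is 53, which does reach 53, so (e) meets the standard.
  Stage II.1 is satisfied; the onus moves to the operator.
At Stage II.2 the operator must meet a clear and cogent showing (weight exceeds 70): on (f) the weight is 72 less the opposing 3 gives net 69, which does not exceed 70, so (f) does not meet the standard; on (g) the weight is 84 less the opposing 10 gives net 74, which does exceed 70, so (g) meets the standard.
  Stage II.2 not carried; the operator fails its burden.
So the subscriber prevails on this issue.
Per-issue: Issue I → subscriber; Issue II → subscriber. The subscriber must prevail on every issue; overall, the subscriber prevails.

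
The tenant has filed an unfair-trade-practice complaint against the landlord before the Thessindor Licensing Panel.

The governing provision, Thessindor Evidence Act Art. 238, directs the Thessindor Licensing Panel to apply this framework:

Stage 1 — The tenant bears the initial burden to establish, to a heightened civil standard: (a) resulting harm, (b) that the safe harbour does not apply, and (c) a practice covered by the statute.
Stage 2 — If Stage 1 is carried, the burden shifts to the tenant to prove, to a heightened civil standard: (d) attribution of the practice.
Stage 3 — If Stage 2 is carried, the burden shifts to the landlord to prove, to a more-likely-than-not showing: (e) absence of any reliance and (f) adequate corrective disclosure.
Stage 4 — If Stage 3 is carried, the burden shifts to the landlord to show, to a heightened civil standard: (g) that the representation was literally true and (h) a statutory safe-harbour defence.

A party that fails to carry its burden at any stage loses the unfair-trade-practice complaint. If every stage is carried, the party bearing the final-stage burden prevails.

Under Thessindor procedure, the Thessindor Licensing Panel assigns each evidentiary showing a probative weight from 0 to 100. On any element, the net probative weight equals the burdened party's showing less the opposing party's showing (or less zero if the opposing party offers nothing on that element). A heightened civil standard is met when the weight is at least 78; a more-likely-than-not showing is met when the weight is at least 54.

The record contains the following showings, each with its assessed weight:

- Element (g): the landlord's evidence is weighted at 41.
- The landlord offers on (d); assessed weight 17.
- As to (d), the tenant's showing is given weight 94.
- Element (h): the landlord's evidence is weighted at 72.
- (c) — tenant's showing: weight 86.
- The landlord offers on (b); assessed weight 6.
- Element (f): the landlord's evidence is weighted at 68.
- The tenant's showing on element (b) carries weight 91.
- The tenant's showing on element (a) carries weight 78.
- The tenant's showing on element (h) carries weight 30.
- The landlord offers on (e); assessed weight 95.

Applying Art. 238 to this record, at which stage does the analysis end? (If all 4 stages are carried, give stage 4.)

Stage 1 — burden on tenant; standard: a heightened civil standard (weight is at least 78).
    (a): 78 ≥ 78 [met]
    (b): 91 − 6 = 85 ≥ 78 [met]
    (c): 86 ≥ 78 [met]
  Stage 1 is satisfied; the tenant continues to bear the burden.
Stage 2 — burden on tenant; standard: a heightened civil standard (weight is at least 78).
    (d): 94 − 17 = 77 < 78 [not met]
  Not every element is met, so the tenant fails to carry Stage 2.
The analysis ends at Stage 2; the landlord prevails.

stage 2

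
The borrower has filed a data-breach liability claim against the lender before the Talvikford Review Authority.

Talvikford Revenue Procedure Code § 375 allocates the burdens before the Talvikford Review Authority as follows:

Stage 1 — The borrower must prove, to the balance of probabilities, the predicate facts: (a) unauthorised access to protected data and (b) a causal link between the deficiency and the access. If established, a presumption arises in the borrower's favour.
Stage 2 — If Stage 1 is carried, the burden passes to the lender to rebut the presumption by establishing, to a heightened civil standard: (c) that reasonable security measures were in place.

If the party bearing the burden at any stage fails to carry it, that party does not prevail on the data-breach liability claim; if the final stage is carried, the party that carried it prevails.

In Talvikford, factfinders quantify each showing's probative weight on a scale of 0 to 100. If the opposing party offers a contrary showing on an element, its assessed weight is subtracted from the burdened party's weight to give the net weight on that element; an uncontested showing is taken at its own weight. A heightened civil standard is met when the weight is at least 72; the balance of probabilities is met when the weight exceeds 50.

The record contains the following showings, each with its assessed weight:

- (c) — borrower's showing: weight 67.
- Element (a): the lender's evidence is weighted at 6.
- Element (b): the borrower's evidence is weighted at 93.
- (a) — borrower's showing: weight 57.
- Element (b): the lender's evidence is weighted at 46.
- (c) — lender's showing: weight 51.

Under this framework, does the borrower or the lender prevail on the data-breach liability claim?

lender

Stage 1 (borrower, the balance of probabilities, weight exceeds 50): (a) net 57−6=51 > 50 — meets; (b) net 93−46=47 ≤ 50 — fails.
  Stage 1 not carried; the borrower fails its burden.
The analysis ends at Stage 1; the lender prevails.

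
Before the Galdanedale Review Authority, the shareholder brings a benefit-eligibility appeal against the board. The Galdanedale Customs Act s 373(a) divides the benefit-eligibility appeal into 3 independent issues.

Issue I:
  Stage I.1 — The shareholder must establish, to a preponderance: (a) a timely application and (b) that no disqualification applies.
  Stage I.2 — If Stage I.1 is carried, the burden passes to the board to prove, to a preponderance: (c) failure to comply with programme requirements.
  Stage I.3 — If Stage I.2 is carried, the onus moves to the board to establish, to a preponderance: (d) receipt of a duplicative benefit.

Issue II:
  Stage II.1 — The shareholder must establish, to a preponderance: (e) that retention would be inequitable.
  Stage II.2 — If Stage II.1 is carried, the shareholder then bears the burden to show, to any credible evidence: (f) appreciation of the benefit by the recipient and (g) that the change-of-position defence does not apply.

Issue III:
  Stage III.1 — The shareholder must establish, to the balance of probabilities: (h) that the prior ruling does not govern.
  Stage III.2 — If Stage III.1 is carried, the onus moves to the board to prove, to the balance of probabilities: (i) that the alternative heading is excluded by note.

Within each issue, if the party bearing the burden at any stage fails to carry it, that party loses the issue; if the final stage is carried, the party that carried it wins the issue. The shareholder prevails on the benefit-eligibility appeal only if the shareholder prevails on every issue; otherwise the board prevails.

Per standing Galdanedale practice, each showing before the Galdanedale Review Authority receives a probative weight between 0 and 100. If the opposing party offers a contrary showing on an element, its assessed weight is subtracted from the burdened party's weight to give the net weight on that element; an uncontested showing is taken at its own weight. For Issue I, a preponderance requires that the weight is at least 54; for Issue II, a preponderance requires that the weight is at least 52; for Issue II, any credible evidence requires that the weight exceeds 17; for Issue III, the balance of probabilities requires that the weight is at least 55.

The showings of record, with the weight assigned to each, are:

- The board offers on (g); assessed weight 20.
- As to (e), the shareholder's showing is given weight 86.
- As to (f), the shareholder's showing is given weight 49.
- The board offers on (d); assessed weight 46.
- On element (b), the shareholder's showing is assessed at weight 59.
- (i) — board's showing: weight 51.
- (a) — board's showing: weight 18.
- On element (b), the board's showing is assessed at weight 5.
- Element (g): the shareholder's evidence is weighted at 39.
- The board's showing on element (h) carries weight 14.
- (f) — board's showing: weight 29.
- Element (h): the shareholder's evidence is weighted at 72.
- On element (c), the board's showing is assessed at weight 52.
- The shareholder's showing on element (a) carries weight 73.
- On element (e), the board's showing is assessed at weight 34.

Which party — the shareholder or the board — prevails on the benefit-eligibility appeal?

shareholder

— Issue I —
Stage I.1 (shareholder, a preponderance, weight is at least 54): (a) net 73−18=55 ≥ 54 — meets; (b) net 59−5=54 ≥ 54 — meets.
  Stage I.1 is satisfied; the onus moves to the board.
Stage I.2 (board, a preponderance, weight is at least 54): (c) 52 < 54 — fails.
  Stage I.2 not carried; the board fails its burden.
The analysis ends at Stage I.2; the shareholder prevails on this issue.
— Issue II —
Stage II.1 (shareholder, a preponderance, weight is at least 52): (e) net 86−34=52 ≥ 52 — meets.
  Stage II.1 is satisfied; the shareholder continues to bear the burden.
Stage II.2 (shareholder, any credible evidence, weight exceeds 17): (f) net 49−29=20 > 17 — meets; (g) net 39−20=19 > 17 — meets.
  Stage II.2 carried; the final stage is satisfied.
All stages carried — the shareholder prevails on this issue.
— Issue III —
Stage III.1 — burden on shareholder; standard: the balance of probabilities (weight is at least 55).
    (h): 72 − 14 = 58 ≥ 55 [met]
  Stage III.1 is satisfied; the onus moves to the board.
Stage III.2 — burden on board; standard: the balance of probabilities (weight is at least 55).
    (i): 51 < 55 [not met]
  The board does not carry Stage III.2.
The shareholder prevails on this issue.
Per-issue: Issue I → shareholder; Issue II → shareholder; Issue III → shareholder. The shareholder must prevail on every issue; overall, the shareholder prevails.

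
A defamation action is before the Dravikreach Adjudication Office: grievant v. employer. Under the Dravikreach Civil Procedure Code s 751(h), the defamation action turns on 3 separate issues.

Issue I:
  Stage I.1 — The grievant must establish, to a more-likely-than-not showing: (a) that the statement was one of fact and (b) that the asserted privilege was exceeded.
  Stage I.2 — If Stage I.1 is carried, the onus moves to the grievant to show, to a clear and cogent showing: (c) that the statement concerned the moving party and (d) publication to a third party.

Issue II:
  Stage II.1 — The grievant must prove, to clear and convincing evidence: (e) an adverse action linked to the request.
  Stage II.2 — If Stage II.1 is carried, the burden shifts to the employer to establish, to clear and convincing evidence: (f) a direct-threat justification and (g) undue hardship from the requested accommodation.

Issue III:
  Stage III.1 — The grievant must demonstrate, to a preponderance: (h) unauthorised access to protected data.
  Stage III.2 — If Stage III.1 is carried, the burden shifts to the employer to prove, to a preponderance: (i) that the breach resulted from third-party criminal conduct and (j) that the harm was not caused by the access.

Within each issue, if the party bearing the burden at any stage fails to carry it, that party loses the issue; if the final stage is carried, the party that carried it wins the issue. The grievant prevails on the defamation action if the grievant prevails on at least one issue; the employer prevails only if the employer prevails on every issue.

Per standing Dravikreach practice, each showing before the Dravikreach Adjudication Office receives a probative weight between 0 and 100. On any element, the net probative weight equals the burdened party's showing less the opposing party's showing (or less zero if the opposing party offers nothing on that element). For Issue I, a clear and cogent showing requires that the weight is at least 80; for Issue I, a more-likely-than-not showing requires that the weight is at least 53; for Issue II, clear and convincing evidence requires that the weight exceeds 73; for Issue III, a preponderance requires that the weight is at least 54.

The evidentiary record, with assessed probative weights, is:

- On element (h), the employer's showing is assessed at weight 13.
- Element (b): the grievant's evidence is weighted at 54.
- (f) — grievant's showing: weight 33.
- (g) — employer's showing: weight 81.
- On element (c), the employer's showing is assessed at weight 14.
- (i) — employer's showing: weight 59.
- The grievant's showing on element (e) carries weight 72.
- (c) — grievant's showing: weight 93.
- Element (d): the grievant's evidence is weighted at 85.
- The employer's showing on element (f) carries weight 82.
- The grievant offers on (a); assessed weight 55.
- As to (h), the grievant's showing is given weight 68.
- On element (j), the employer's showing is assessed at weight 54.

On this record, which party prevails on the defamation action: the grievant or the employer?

— Issue I —
Stage I.1 (grievant, a more-likely-than-not showing, weight is at least 53): (a) 55 ≥ 53 — meets; (b) 54 ≥ 53 — meets.
  Stage I.1 carried; the burden remains with the grievant.
Stage I.2 (grievant, a clear and cogent showing, weight is at least 80): (c) net 93−14=79 < 80 — fails; (d) 85 ≥ 80 — meets.
  The grievant does not carry Stage I.2.
The employer prevails on this issue.
— Issue II —
Stage II.1 (grievant, clear and convincing evidence, weight exceeds 73): (e) 72 ≤ 73 — fails.
  The grievant does not carry Stage II.1.
So the employer prevails on this issue.
— Issue III —
Stage III.1 (grievant, a preponderance, weight is at least 54): (h) net 68−13=55 ≥ 54 — meets.
  Stage III.1 carried; the burden shifts to the employer.
Stage III.2 (employer, a preponderance, weight is at least 54): (i) 59 ≥ 54 — meets; (j) 54 ≥ 54 — meets.
  The employer carries the last stage.
With every stage satisfied, the employer prevails on this issue.
Per-issue: Issue I → employer; Issue II → employer; Issue III → employer. The grievant must prevail on at least one issue; overall, the employer prevails.

employer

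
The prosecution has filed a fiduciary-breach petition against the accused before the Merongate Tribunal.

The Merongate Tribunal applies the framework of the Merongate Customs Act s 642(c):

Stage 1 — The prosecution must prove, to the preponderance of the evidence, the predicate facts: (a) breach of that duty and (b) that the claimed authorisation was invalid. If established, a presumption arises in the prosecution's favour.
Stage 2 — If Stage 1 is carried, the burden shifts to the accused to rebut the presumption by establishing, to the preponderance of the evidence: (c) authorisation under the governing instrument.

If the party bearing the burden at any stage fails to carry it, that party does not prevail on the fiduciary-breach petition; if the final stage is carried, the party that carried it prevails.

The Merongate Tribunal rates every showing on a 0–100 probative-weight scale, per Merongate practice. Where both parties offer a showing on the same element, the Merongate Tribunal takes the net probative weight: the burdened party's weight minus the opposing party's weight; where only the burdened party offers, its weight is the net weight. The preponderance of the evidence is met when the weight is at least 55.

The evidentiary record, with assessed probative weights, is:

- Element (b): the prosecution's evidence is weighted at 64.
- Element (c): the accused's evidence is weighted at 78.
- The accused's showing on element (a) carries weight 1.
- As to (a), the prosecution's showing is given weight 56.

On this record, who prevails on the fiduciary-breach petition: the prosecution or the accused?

Stage 1 (prosecution, the preponderance of the evidence, weight is at least 55): (a) net 56−1=55 ≥ 55 — meets; (b) 64 ≥ 55 — meets.
  All elements met. The burden passes to the accused.
Stage 2 (accused, the preponderance of the evidence, weight is at least 55): (c) 78 ≥ 55 — meets.
  The accused carries the last stage.
All stages carried — the accused prevails.

accused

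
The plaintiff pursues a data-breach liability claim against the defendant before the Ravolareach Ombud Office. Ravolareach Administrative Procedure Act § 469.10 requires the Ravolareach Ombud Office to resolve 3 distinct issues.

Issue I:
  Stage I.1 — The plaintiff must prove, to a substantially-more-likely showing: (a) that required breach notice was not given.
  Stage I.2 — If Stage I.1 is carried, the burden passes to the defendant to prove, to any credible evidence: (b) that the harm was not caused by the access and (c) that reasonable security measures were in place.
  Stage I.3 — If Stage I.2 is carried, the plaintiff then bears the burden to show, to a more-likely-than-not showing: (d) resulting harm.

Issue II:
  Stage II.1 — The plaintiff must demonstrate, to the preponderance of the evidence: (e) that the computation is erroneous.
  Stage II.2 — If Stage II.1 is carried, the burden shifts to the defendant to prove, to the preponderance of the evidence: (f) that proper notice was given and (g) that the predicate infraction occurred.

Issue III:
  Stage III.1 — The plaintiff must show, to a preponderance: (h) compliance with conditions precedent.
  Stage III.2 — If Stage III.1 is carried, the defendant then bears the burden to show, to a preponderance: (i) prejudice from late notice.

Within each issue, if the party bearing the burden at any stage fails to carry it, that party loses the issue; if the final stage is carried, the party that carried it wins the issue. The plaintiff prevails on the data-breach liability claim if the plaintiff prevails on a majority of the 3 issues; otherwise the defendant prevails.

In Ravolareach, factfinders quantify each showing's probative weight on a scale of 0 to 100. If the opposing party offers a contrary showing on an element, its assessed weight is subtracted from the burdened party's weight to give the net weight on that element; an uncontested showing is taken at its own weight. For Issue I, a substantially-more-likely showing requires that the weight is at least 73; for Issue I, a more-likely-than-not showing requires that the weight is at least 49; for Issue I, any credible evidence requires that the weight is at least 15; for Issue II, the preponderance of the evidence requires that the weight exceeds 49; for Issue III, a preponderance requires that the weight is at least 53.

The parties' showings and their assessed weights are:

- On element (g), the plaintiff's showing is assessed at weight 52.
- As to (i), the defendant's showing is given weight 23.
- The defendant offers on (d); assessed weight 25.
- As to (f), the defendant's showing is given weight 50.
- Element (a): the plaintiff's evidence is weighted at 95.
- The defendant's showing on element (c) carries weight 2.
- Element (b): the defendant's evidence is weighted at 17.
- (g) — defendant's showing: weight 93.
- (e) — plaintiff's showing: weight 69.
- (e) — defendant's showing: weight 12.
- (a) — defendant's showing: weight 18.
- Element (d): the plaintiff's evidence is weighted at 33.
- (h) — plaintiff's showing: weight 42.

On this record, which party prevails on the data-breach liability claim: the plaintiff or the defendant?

— Issue I —
Stage I.1 — burden on plaintiff; standard: a substantially-more-likely showing (weight is at least 73).
    (a): 95 − 18 = 77 ≥ 73 [met]
  Stage I.1 is satisfied; the onus moves to the defendant.
Stage I.2 — burden on defendant; standard: any credible evidence (weight is at least 15).
    (b): 17 ≥ 15 [met]
    (c): 2 < 15 [not met]
  The defendant does not carry Stage I.2.
The plaintiff prevails on this issue.
— Issue II —
Stage II.1 — burden on plaintiff; standard: the preponderance of the evidence (weight exceeds 49).
    (e): 69 − 12 = 57 > 49 [met]
  Stage II.1 is satisfied; the onus moves to the defendant.
Stage II.2 — burden on defendant; standard: the preponderance of the evidence (weight exceeds 49).
    (f): 50 > 49 [met]
    (g): 93 − 52 = 41 ≤ 49 [not met]
  Not every element is met, so the defendant fails to carry Stage II.2.
The analysis ends at Stage II.2; the plaintiff prevails on this issue.
— Issue III —
At Stage III.1 the plaintiff must meet a preponderance (weight is at least 53): on (h) the weight is 42, which does not reach 53, so (h) does not meet the standard.
  The plaintiff does not carry Stage III.1.
The analysis ends at Stage III.1; the defendant prevails on this issue.
Per-issue: Issue I → plaintiff; Issue II → plaintiff; Issue III → defendant. The plaintiff must prevail on a majority of issues; overall, the plaintiff prevails.

plaintiff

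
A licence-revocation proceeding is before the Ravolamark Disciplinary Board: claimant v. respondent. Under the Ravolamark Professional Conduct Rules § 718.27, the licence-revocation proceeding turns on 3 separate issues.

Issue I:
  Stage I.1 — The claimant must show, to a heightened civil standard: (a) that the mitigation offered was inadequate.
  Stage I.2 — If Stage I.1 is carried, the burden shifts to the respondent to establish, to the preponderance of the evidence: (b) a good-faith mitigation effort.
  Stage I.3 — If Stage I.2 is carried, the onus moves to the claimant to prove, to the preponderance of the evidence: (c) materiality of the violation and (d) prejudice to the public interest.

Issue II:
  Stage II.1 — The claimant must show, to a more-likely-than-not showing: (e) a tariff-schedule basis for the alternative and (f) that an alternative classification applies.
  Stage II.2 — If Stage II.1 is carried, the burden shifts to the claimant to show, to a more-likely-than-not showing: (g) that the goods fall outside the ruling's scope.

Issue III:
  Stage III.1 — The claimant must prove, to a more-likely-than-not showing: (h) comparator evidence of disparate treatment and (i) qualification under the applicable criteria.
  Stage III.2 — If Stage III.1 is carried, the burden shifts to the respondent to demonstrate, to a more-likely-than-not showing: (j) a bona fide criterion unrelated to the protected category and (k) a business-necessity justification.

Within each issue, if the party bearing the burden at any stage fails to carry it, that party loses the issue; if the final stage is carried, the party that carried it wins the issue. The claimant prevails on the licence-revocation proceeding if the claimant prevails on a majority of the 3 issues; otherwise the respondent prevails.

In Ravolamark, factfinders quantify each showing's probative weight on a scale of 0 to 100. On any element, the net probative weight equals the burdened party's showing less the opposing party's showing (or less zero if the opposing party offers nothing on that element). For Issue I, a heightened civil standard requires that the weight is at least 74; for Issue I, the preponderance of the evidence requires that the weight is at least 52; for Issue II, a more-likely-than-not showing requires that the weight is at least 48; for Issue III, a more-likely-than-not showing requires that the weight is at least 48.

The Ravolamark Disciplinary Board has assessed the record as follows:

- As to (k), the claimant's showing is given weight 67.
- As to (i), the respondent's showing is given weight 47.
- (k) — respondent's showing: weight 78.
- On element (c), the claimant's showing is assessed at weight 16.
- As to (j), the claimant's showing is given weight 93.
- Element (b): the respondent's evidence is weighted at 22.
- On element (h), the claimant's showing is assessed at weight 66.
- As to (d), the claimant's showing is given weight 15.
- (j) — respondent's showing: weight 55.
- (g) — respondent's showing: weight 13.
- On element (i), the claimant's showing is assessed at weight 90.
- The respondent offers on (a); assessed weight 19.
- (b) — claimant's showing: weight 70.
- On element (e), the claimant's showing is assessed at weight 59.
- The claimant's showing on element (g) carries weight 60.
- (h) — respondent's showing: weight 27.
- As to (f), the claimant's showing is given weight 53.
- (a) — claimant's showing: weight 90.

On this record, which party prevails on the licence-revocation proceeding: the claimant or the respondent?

respondent

— Issue I —
At Stage I.1 the claimant must meet a heightened civil standard (weight is at least 74): on (a) the weight is 90 less the opposing 19 gives net 71, < 74, so (a) does not meet the standard.
  Stage I.1 not carried; the claimant fails its burden.
The respondent prevails on this issue.
— Issue II —
At Stage II.1 the claimant must meet a more-likely-than-not showing (weight is at least 48): on (e) the weight is 59, which does reach 48, so (e) meets the standard; on (f) the weight is 53, ≥ 48, so (f) meets the standard.
  Stage II.1 is satisfied; the claimant continues to bear the burden.
At Stage II.2 the claimant must meet a more-likely-than-not showing (weight is at least 48): on (g) the weight is 60 less the opposing 13 gives net 47, which does not reach 48, so (g) does not meet the standard.
  The claimant does not carry Stage II.2.
So the respondent prevails on this issue.
— Issue III —
Stage III.1 — burden on claimant; standard: a more-likely-than-not showing (weight is at least 48).
    (h): 66 − 27 = 39 < 48 [not met]
    (i): 90 − 47 = 43 < 48 [not met]
  Not every element is met, so the claimant fails to carry Stage III.1.
The analysis ends at Stage III.1; the respondent prevails on this issue.
Per-issue: Issue I → respondent; Issue II → respondent; Issue III → respondent. The claimant must prevail on a majority of issues; overall, the respondent prevails.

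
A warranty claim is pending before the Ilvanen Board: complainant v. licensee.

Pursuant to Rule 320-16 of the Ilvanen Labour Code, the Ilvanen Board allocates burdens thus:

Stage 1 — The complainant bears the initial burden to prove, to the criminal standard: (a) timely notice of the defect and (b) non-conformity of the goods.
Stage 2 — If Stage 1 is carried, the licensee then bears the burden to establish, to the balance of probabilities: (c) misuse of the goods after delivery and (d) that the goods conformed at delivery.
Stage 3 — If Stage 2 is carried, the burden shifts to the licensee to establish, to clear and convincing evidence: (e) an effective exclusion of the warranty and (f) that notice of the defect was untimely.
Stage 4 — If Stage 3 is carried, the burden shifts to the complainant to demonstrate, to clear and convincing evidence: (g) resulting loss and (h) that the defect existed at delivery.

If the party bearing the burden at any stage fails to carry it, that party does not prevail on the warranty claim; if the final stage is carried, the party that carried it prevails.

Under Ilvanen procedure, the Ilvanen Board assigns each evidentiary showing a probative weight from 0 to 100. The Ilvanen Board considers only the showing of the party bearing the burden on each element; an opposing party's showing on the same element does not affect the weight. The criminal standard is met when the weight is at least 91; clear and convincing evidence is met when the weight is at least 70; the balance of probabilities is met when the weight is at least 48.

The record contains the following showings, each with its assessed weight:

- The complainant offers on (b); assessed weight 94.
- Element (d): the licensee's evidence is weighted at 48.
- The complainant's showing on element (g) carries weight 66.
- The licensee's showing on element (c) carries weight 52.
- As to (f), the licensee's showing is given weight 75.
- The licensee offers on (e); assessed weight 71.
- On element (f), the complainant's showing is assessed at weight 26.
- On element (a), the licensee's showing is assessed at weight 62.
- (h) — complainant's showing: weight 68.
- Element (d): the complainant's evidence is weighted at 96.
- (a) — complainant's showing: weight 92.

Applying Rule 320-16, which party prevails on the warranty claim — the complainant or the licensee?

Stage 1 (complainant, the criminal standard, weight is at least 91): (a) 92 (licensee's 62 disregarded) ≥ 91 — meets; (b) 94 ≥ 91 — meets.
  All elements met. The burden passes to the licensee.
Stage 2 (licensee, the balance of probabilities, weight is at least 48): (c) 52 ≥ 48 — meets; (d) 48 (complainant's 96 disregarded) ≥ 48 — meets.
  Stage 2 carried; the burden remains with the licensee.
Stage 3 (licensee, clear and convincing evidence, weight is at least 70): (e) 71 ≥ 70 — meets; (f) 75 (complainant's 26 disregarded) ≥ 70 — meets.
  Stage 3 carried; the burden shifts to the complainant.
Stage 4 (complainant, clear and convincing evidence, weight is at least 70): (g) 66 < 70 — fails; (h) 68 < 70 — fails.
  The complainant does not carry Stage 4.
The licensee prevails.

licensee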